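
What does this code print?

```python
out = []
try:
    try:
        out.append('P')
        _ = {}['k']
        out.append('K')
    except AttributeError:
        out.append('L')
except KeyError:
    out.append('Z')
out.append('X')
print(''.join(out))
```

Execution trace: 'P' (inner try body) → 'Z' (outer except KeyError) → 'X' (after the try/except). Output: PZX

Answer: PZX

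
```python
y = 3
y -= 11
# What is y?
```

Trace:
`y = 3` → y = 3
`y -= 11` → y = -8
So y = -8

Answer: -8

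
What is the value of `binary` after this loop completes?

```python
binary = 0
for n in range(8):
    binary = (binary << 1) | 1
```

Build 8 consecutive 1-bits: 0b11111111
`binary` takes the values: 0 → 1 → 3 → 7 → 15 → 31 → 63 → 127 → 255

Answer: 255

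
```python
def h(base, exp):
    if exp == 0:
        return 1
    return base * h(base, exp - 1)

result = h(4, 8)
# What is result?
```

h(4, 8) = 4 * 4 * 4 * 4 * 4 * 4 * 4 * 4 = 65536

Answer: 65536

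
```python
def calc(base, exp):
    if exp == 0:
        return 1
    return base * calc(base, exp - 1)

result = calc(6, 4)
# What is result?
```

calc(6, 4) = 6 * 6 * 6 * 6 = 1296

Answer: 1296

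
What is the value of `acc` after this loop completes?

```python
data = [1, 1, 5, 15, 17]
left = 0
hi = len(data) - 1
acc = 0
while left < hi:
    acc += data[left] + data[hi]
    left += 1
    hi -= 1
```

Sum of pairs from ends
`acc` takes the values: 0 → 18 → 34

Answer: 34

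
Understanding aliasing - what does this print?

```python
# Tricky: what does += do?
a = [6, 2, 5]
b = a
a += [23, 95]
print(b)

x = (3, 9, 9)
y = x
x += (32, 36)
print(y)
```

Key concept: += behavior differs for mutable vs immutable.
Step by step:
`a = [6, 2, 5]` → a = [6, 2, 5]
`b = a` → b = [6, 2, 5] (same object as a)
`a += [23, 95]` → a = [6, 2, 5, 23, 95] (same object as b); b = [6, 2, 5, 23, 95] (same object as a)
`print(b)` → prints [6, 2, 5, 23, 95]
`x = (3, 9, 9)` → x = (3, 9, 9)
`y = x` → y = (3, 9, 9)
`x += (32, 36)` → x = (3, 9, 9, 32, 36)
`print(y)` → prints (3, 9, 9)

Answer:
[6, 2, 5, 23, 95]
(3, 9, 9)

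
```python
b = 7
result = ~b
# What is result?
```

Trace:
`b = 7` → b = 7
`result = ~b` → result = -8
So result = -8

Answer: -8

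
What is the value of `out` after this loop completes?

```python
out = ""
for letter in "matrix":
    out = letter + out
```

Reverse 'matrix'
`out` takes the values: "" → "m" → "am" → "tam" → "rtam" → "irtam" → "xirtam"

Answer: "xirtam"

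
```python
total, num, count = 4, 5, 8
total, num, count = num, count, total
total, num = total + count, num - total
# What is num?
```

Trace:
`total, num, count = 4, 5, 8` → total = 4; num = 5; count = 8
`total, num, count = num, count, total` → total = 5; num = 8; count = 4
`total, num = total + count, num - total` → total = 9; num = 3
So num = 3

Answer: 3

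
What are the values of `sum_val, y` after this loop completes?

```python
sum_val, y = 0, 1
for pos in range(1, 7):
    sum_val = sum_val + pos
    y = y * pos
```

Sum and factorial of 1 to 6
`sum_val, y` takes the values: (0, 1) → (1, 1) → (3, 1) → (3, 2) → (6, 2) → (6, 6) → (10, 6) → (10, 24) → (15, 24) → (15, 120) → (21, 120) → (21, 720)

Answer: 21, 720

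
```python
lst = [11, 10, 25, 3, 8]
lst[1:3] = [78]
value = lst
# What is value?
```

Trace:
`lst = [11, 10, 25, 3, 8]` → lst = [11, 10, 25, 3, 8]
`lst[1:3] = [78]` → lst = [11, 78, 3, 8]
`value = lst` → value = [11, 78, 3, 8]
So value = [11, 78, 3, 8]

Answer: [11, 78, 3, 8]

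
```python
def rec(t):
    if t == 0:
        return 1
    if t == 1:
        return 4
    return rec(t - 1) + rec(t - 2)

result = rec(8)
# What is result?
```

Build up from base cases: rec(0)=1, rec(1)=4, rec(2)=5, rec(3)=9, rec(4)=14, rec(5)=23, rec(6)=37, ..., rec(8)=97

Answer: 97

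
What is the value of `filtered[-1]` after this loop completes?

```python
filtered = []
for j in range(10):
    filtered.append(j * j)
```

Last element of squares 0 to 9
`filtered` takes the values: [] → [0] → [0, 1] → [0, 1, 4] → [0, 1, 4, 9] → [0, 1, 4, 9, 16] → [0, 1, 4, 9, 16, 25] → [0, 1, 4, 9, 16, 25, 36] → [0, 1, 4, 9, 16, 25, 36, 49] → [0, 1, 4, 9, 16, 25, 36, 49, 64] → [0, 1, 4, 9, 16, 25, 36, 49, 64, 81]
So `filtered[-1]` = 81

Answer: 81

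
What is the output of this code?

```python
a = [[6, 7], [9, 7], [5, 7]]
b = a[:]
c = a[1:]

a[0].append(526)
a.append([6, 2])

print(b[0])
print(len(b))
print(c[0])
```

Key concept: slice with nested mutation.
Step by step:
`a = [[6, 7], [9, 7], [5, 7]]` → a = [[6, 7], [9, 7], [5, 7]]
`b = a[:]` → b = [[6, 7], [9, 7], [5, 7]]
`c = a[1:]` → c = [[9, 7], [5, 7]]
`a[0].append(526)` → a = [[6, 7, 526], [9, 7], [5, 7]]; b = [[6, 7, 526], [9, 7], [5, 7]]
`a.append([6, 2])` → a = [[6, 7, 526], [9, 7], [5, 7], [6, 2]]
`print(b[0])` → prints [6, 7, 526]
`print(len(b))` → prints 3
`print(c[0])` → prints [9, 7]

Answer:
[6, 7, 526]
3
[9, 7]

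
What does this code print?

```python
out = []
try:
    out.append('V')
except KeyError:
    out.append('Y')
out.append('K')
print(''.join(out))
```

Execution trace: 'V' (try body, no exception) → 'K' (after the try/except). Output: VK

Answer: VK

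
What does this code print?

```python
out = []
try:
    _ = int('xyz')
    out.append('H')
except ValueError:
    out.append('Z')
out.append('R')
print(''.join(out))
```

Execution trace: 'Z' (except ValueError) → 'R' (after the try/except). Output: ZR

Answer: ZR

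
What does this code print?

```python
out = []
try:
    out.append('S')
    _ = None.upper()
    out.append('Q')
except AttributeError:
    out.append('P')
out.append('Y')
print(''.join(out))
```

Execution trace: 'S' (try body) → 'P' (except AttributeError) → 'Y' (after the try/except). Output: SPY

Answer: SPY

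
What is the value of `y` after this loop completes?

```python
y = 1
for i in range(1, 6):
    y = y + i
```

Start at 1, add 1 through 5
`y` takes the values: 1 → 2 → 4 → 7 → 11 → 16

Answer: 16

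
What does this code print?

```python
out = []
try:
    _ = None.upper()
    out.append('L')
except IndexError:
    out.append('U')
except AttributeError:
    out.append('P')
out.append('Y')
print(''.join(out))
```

Execution trace: 'P' (except AttributeError) → 'Y' (after the try/except). Output: PY

Answer: PY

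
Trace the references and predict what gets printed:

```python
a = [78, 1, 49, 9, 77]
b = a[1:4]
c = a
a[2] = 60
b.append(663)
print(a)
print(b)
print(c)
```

Key concept: slice vs alias.
Step by step:
`a = [78, 1, 49, 9, 77]` → a = [78, 1, 49, 9, 77]
`b = a[1:4]` → b = [1, 49, 9]
`c = a` → c = [78, 1, 49, 9, 77] (same object as a)
`a[2] = 60` → a = [78, 1, 60, 9, 77] (same object as c); c = [78, 1, 60, 9, 77] (same object as a)
`b.append(663)` → b = [1, 49, 9, 663]
`print(a)` → prints [78, 1, 60, 9, 77]
`print(b)` → prints [1, 49, 9, 663]
`print(c)` → prints [78, 1, 60, 9, 77]

Answer:
[78, 1, 60, 9, 77]
[1, 49, 9, 663]
[78, 1, 60, 9, 77]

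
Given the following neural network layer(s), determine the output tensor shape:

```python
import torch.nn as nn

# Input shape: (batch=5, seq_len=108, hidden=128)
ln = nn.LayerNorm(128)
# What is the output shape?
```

Input: (5, 108, 128) -> Output: (5, 108, 128)

Answer: (5, 108, 128)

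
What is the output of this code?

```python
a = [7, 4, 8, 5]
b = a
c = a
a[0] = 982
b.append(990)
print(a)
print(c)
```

Key concept: multiple aliases.
Step by step:
`a = [7, 4, 8, 5]` → a = [7, 4, 8, 5]
`b = a` → b = [7, 4, 8, 5] (same object as a)
`c = a` → c = [7, 4, 8, 5] (same object as a, b)
`a[0] = 982` → a = [982, 4, 8, 5] (same object as b, c); b = [982, 4, 8, 5] (same object as a, c); c = [982, 4, 8, 5] (same object as a, b)
`b.append(990)` → a = [982, 4, 8, 5, 990] (same object as b, c); b = [982, 4, 8, 5, 990] (same object as a, c); c = [982, 4, 8, 5, 990] (same object as a, b)
`print(a)` → prints [982, 4, 8, 5, 990]
`print(c)` → prints [982, 4, 8, 5, 990]

Answer:
[982, 4, 8, 5, 990]
[982, 4, 8, 5, 990]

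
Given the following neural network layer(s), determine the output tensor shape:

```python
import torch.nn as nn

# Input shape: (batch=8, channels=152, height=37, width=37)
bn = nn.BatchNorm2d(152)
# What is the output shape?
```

Input: (8, 152, 37, 37) -> Output: (8, 152, 37, 37)

Answer: (8, 152, 37, 37)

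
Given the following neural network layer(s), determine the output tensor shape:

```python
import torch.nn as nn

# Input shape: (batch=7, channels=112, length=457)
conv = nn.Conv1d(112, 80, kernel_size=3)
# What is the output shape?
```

Input: (7, 112, 457) -> Output: (7, 80, 455)

Answer: (7, 80, 455)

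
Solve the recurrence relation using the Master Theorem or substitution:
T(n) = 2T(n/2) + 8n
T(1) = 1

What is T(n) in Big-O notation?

By Master Theorem: a=2, b=2, f(n)=8n. Since log_2(2) = 1 and f(n) = Θ(n^1), Case 2 applies. T(n) = O(n log n).

Answer: O(n log n)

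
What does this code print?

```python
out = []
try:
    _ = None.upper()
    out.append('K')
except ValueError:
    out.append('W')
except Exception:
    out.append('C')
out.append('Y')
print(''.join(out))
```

Execution trace: 'C' (except Exception) → 'Y' (after the try/except). Output: CY

Answer: CY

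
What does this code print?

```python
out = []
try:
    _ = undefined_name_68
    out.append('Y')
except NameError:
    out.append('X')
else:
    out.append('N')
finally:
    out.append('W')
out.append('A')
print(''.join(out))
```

Execution trace: 'X' (except NameError) → 'W' (finally) → 'A' (after the try/except). Output: XWA

Answer: XWA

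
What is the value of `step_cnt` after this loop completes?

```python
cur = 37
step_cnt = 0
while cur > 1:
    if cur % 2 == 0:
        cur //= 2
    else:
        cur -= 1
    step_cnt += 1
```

Steps to reduce 37 to 1
`step_cnt` takes the values: 0 → 1 → 2 → 3 → 4 → 5 → 6 → 7

Answer: 7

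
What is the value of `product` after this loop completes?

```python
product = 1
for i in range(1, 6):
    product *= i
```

5! = 120
`product` takes the values: 1 → 2 → 6 → 24 → 120

Answer: 120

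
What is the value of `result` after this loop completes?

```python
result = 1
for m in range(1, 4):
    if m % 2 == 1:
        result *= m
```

Product of odd numbers 1 to 3
`result` takes the values: 1 → 3

Answer: 3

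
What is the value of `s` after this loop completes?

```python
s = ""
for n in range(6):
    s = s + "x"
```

Repeat 'x' 6 times
`s` takes the values: "" → "x" → "xx" → "xxx" → "xxxx" → "xxxxx" → "xxxxxx"

Answer: "xxxxxx"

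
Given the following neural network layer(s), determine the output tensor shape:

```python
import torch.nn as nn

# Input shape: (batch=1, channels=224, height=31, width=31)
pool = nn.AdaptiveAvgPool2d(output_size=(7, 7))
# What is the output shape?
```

Input: (1, 224, 31, 31) -> Output: (1, 224, 7, 7)

Answer: (1, 224, 7, 7)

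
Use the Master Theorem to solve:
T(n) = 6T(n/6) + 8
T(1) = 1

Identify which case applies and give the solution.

a=6, b=6, f(n)=8. log_6(6) = 1. Since c=0 < 1, Case 1 applies: T(n) = Θ(n^log_b(a)) = O(n).

Answer: O(n) - Case 1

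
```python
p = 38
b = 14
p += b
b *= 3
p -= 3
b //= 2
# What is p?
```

Trace:
`p = 38` → p = 38
`b = 14` → b = 14
`p += b` → p = 52
`b *= 3` → b = 42
`p -= 3` → p = 49
`b //= 2` → b = 21
So p = 49

Answer: 49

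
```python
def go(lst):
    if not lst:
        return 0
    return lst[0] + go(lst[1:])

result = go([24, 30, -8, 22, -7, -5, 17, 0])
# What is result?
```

24 + 30 + (-8) + 22 + (-7) + (-5) + 17 + 0 + 0 = 73

Answer: 73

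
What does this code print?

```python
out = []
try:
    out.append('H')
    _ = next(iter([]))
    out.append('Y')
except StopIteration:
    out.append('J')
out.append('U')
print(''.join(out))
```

Execution trace: 'H' (try body) → 'J' (except StopIteration) → 'U' (after the try/except). Output: HJU

Answer: HJU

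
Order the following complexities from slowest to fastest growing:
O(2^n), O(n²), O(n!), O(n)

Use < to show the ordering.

Ordered by growth rate: O(n) < O(n²) < O(2^n) < O(n!)

Answer: O(n) < O(n²) < O(2^n) < O(n!)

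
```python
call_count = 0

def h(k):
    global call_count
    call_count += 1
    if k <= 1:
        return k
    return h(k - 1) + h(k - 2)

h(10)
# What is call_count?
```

Calls(k) = 1 + Calls(k-1) + Calls(k-2); Calls(0)=Calls(1)=1. For k=10 this gives 177.

Answer: 177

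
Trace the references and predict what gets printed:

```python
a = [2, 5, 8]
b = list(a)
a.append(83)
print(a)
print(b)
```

Key concept: list() constructor creates copy.
Step by step:
`a = [2, 5, 8]` → a = [2, 5, 8]
`b = list(a)` → b = [2, 5, 8]
`a.append(83)` → a = [2, 5, 8, 83]
`print(a)` → prints [2, 5, 8, 83]
`print(b)` → prints [2, 5, 8]

Answer:
[2, 5, 8, 83]
[2, 5, 8]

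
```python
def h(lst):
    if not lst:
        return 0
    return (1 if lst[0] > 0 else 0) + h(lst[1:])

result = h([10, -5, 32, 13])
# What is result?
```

Count of positive elements in [10, -5, 32, 13] = 3

Answer: 3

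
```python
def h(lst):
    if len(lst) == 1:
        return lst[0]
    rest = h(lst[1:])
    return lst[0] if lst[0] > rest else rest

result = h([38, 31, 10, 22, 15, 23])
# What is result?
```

Recursive max over [38, 31, 10, 22, 15, 23] = 38

Answer: 38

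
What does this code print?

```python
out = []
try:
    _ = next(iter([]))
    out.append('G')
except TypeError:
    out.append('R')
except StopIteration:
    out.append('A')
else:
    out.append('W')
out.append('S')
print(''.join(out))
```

Execution trace: 'A' (except StopIteration) → 'S' (after the try/except). Output: AS

Answer: AS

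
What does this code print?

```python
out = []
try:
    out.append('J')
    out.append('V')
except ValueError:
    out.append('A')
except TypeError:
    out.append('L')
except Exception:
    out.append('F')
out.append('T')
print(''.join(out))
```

Execution trace: 'J' (try body) → 'V' (try body, no exception) → 'T' (after the try/except). Output: JVT

Answer: JVT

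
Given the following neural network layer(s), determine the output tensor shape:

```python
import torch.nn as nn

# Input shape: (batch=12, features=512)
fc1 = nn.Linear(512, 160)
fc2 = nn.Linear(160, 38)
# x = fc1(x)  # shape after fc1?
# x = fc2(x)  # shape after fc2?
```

Input: (12, 512) -> after fc1: (12, 160) -> Output: (12, 38)

Answer: (12, 38)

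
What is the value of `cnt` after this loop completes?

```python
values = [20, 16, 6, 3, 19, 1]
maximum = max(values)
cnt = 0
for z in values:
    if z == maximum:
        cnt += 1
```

Count of max value 20 in [20, 16, 6, 3, 19, 1]
`cnt` takes the values: 0 → 1

Answer: 1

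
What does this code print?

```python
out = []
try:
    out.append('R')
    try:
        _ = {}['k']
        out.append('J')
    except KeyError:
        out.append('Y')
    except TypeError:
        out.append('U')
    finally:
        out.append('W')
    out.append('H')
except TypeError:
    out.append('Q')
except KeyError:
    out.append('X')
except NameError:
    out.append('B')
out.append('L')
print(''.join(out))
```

Execution trace: 'R' (try body) → 'Y' (inner except KeyError) → 'W' (inner finally) → 'H' (try body, no exception) → 'L' (after the try/except). Output: RYWHL

Answer: RYWHL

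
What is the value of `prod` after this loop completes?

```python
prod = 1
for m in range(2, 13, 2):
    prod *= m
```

Product of even numbers 2 to 12
`prod` takes the values: 1 → 2 → 8 → 48 → 384 → 3840 → 46080

Answer: 46080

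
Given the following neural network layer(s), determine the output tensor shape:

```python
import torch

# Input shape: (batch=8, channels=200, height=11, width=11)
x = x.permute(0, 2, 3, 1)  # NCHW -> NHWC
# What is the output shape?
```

Input: (8, 200, 11, 11) -> Output: (8, 11, 11, 200)

Answer: (8, 11, 11, 200)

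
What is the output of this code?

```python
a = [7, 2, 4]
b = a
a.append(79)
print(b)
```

Key concept: basic list aliasing.
Step by step:
`a = [7, 2, 4]` → a = [7, 2, 4]
`b = a` → b = [7, 2, 4] (same object as a)
`a.append(79)` → a = [7, 2, 4, 79] (same object as b); b = [7, 2, 4, 79] (same object as a)
`print(b)` → prints [7, 2, 4, 79]

Answer: [7, 2, 4, 79]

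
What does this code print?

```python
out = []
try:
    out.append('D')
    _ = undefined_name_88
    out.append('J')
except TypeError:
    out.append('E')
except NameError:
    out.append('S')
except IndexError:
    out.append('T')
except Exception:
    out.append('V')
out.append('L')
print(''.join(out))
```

Execution trace: 'D' (try body) → 'S' (except NameError) → 'L' (after the try/except). Output: DSL

Answer: DSL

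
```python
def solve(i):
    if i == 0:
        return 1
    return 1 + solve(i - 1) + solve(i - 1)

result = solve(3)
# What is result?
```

solve(i) = 1 + 2·solve(i-1), solve(0)=1. Closed form: (1+1)·2^3 - 1 = 15.

Answer: 15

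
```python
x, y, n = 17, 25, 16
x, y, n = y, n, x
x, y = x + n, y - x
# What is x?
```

Trace:
`x, y, n = 17, 25, 16` → x = 17; y = 25; n = 16
`x, y, n = y, n, x` → x = 25; y = 16; n = 17
`x, y = x + n, y - x` → x = 42; y = -9
So x = 42

Answer: 42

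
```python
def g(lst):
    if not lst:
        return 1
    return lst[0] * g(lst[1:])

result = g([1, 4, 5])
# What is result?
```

Product over [1, 4, 5] = 1 * 4 * 5 = 20

Answer: 20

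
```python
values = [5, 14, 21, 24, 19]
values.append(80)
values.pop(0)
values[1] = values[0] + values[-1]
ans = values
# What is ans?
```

Trace:
`values = [5, 14, 21, 24, 19]` → values = [5, 14, 21, 24, 19]
`values.append(80)` → values = [5, 14, 21, 24, 19, 80]
`values.pop(0)` → values = [14, 21, 24, 19, 80]
`values[1] = values[0] + values[-1]` → values = [14, 94, 24, 19, 80]
`ans = values` → ans = [14, 94, 24, 19, 80]
So ans = [14, 94, 24, 19, 80]

Answer: [14, 94, 24, 19, 80]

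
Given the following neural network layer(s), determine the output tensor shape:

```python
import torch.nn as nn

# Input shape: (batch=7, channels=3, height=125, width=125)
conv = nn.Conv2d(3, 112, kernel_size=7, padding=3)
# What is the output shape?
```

Input: (7, 3, 125, 125) -> Output: (7, 112, 125, 125)

Answer: (7, 112, 125, 125)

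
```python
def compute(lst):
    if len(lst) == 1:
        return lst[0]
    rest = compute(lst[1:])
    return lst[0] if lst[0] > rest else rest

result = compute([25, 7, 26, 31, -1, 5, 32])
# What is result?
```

Recursive max over [25, 7, 26, 31, -1, 5, 32] = 32

Answer: 32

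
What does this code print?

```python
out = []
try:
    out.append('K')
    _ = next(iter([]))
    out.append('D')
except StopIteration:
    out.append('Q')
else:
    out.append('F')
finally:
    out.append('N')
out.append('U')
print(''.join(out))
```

Execution trace: 'K' (try body) → 'Q' (except StopIteration) → 'N' (finally) → 'U' (after the try/except). Output: KQNU

Answer: KQNU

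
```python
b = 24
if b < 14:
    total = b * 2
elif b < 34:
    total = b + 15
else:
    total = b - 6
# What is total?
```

Trace:
`b = 24` → b = 24
`if b < 14: ...` → b < 14 is False, b < 34 is True → total = 39
So total = 39

Answer: 39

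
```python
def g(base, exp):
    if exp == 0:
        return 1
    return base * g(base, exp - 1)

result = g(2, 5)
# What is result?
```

g(2, 5) = 2 * 2 * 2 * 2 * 2 = 32

Answer: 32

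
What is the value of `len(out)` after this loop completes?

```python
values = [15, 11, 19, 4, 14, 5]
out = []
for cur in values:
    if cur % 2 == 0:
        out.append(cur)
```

Count even numbers in [15, 11, 19, 4, 14, 5]
`out` takes the values: [] → [4] → [4, 14]
So `len(out)` = 2

Answer: 2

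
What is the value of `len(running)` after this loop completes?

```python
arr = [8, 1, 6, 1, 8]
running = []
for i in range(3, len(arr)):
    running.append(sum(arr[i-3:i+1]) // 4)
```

Number of 4-element averages
`running` takes the values: [] → [4] → [4, 4]
So `len(running)` = 2

Answer: 2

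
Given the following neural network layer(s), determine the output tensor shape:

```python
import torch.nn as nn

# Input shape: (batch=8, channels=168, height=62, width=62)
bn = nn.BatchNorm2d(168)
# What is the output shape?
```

Input: (8, 168, 62, 62) -> Output: (8, 168, 62, 62)

Answer: (8, 168, 62, 62)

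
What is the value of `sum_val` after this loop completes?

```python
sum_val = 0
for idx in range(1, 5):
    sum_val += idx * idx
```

Sum of squares 1² to 4² = 30
`sum_val` takes the values: 0 → 1 → 5 → 14 → 30

Answer: 30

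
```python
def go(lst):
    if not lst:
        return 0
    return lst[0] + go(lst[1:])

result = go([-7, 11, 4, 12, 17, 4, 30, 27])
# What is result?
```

(-7) + 11 + 4 + 12 + 17 + 4 + 30 + 27 + 0 = 98

Answer: 98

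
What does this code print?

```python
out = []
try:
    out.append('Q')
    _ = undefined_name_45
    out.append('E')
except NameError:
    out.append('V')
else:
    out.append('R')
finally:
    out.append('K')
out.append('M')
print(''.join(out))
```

Execution trace: 'Q' (try body) → 'V' (except NameError) → 'K' (finally) → 'M' (after the try/except). Output: QVKM

Answer: QVKM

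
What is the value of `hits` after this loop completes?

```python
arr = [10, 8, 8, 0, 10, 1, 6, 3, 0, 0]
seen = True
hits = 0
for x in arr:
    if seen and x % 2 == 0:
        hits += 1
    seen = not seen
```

Count even values at even positions
`hits` takes the values: 0 → 1 → 2 → 3 → 4 → 5

Answer: 5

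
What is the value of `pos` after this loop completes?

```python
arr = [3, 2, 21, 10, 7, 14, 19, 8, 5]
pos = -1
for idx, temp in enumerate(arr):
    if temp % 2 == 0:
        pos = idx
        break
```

First even number index in [3, 2, 21, 10, 7, 14, 19, 8, 5]
`pos` takes the values: -1 → 1

Answer: 1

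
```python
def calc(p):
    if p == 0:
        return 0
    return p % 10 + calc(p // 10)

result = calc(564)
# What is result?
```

Sum of digits of 564: 4 + 6 + 5 = 15

Answer: 15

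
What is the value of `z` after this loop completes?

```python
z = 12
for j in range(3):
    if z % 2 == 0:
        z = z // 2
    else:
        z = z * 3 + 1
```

Collatz-style transformation from 12
`z` takes the values: 12 → 6 → 3 → 10

Answer: 10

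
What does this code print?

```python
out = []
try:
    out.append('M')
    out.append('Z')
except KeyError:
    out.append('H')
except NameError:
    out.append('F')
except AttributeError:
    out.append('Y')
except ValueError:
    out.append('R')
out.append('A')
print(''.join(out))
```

Execution trace: 'M' (try body) → 'Z' (try body, no exception) → 'A' (after the try/except). Output: MZA

Answer: MZA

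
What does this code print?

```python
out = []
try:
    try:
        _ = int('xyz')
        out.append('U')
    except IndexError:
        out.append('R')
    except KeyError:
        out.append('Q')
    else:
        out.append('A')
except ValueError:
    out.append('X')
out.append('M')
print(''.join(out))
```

Execution trace: 'X' (outer except ValueError) → 'M' (after the try/except). Output: XM

Answer: XM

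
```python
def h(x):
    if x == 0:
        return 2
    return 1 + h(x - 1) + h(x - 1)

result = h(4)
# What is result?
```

h(x) = 1 + 2·h(x-1), h(0)=2. Closed form: (2+1)·2^4 - 1 = 47.

Answer: 47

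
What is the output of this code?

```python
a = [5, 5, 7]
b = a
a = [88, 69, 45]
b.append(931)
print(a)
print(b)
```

Key concept: rebinding vs mutation: a is rebound to a new list, b still points at the original.
Step by step:
`a = [5, 5, 7]` → a = [5, 5, 7]
`b = a` → b = [5, 5, 7] (same object as a)
`a = [88, 69, 45]` → a = [88, 69, 45]
`b.append(931)` → b = [5, 5, 7, 931]
`print(a)` → prints [88, 69, 45]
`print(b)` → prints [5, 5, 7, 931]

Answer:
[88, 69, 45]
[5, 5, 7, 931]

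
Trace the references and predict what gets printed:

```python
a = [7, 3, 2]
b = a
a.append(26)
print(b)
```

Key concept: basic list aliasing.
Step by step:
`a = [7, 3, 2]` → a = [7, 3, 2]
`b = a` → b = [7, 3, 2] (same object as a)
`a.append(26)` → a = [7, 3, 2, 26] (same object as b); b = [7, 3, 2, 26] (same object as a)
`print(b)` → prints [7, 3, 2, 26]

Answer: [7, 3, 2, 26]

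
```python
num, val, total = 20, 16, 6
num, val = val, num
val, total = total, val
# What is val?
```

Trace:
`num, val, total = 20, 16, 6` → num = 20; val = 16; total = 6
`num, val = val, num` → num = 16; val = 20
`val, total = total, val` → val = 6; total = 20
So val = 6

Answer: 6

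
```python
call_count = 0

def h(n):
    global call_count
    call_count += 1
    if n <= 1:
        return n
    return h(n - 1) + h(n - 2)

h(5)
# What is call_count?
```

Calls(n) = 1 + Calls(n-1) + Calls(n-2); Calls(0)=Calls(1)=1. For n=5 this gives 15.

Answer: 15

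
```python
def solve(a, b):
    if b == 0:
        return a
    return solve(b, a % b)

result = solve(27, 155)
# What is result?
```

solve(27, 155) -> solve(155, 27) -> solve(27, 20) -> solve(20, 7) -> solve(7, 6) -> solve(6, 1) -> solve(1, 0) -> 1

Answer: 1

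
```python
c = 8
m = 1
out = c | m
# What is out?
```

Trace:
`c = 8` → c = 8
`m = 1` → m = 1
`out = c | m` → out = 9
So out = 9

Answer: 9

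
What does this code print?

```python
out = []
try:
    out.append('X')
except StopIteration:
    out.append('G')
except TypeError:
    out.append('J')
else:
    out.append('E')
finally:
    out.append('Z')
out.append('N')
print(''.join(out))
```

Execution trace: 'X' (try body, no exception) → 'E' (else) → 'Z' (finally) → 'N' (after the try/except). Output: XEZN

Answer: XEZN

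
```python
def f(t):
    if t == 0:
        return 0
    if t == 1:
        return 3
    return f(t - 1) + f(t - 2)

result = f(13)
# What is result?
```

Build up from base cases: f(0)=0, f(1)=3, f(2)=3, f(3)=6, f(4)=9, f(5)=15, f(6)=24, ..., f(13)=699

Answer: 699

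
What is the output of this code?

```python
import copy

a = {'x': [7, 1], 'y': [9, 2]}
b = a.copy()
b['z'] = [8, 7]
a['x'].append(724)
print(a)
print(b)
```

Key concept: shallow copy of dict with mutable values.
Step by step:
`a = {'x': [7, 1], 'y': [9, 2]}` → a = {'x': [7, 1], 'y': [9, 2]}
`b = a.copy()` → b = {'x': [7, 1], 'y': [9, 2]}
`b['z'] = [8, 7]` → b = {'x': [7, 1], 'y': [9, 2], 'z': [8, 7]}
`a['x'].append(724)` → a = {'x': [7, 1, 724], 'y': [9, 2]}; b = {'x': [7, 1, 724], 'y': [9, 2], 'z': [8, 7]}
`print(a)` → prints {'x': [7, 1, 724], 'y': [9, 2]}
`print(b)` → prints {'x': [7, 1, 724], 'y': [9, 2], 'z': [8, 7]}

Answer:
{'x': [7, 1, 724], 'y': [9, 2]}
{'x': [7, 1, 724], 'y': [9, 2], 'z': [8, 7]}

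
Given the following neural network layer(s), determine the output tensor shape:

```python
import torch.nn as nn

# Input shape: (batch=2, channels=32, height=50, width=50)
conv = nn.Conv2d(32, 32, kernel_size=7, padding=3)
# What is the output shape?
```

Input: (2, 32, 50, 50) -> Output: (2, 32, 50, 50)

Answer: (2, 32, 50, 50)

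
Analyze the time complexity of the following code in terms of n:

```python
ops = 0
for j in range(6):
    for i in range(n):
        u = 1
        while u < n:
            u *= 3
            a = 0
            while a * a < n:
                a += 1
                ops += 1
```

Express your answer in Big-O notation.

Each loop level contributes: 1 × n × log n × √n. Multiplying the contributions gives O(n√n log n).

Answer: O(n√n log n)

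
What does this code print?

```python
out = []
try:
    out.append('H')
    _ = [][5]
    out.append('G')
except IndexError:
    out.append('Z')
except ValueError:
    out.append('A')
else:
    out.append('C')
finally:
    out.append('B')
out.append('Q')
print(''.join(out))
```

Execution trace: 'H' (try body) → 'Z' (except IndexError) → 'B' (finally) → 'Q' (after the try/except). Output: HZBQ

Answer: HZBQ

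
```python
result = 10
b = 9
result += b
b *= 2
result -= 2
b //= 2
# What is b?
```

Trace:
`result = 10` → result = 10
`b = 9` → b = 9
`result += b` → result = 19
`b *= 2` → b = 18
`result -= 2` → result = 17
`b //= 2` → b = 9
So b = 9

Answer: 9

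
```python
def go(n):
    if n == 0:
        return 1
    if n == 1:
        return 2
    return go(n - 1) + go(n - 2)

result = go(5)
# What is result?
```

Build up from base cases: go(0)=1, go(1)=2, go(2)=3, go(3)=5, go(4)=8, go(5)=13

Answer: 13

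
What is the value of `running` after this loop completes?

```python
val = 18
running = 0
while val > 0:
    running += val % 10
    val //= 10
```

Sum digits of 18
`running` takes the values: 0 → 8 → 9

Answer: 9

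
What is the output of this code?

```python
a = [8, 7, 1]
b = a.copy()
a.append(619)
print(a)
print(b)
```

Key concept: list.copy() creates independent copy.
Step by step:
`a = [8, 7, 1]` → a = [8, 7, 1]
`b = a.copy()` → b = [8, 7, 1]
`a.append(619)` → a = [8, 7, 1, 619]
`print(a)` → prints [8, 7, 1, 619]
`print(b)` → prints [8, 7, 1]

Answer:
[8, 7, 1, 619]
[8, 7, 1]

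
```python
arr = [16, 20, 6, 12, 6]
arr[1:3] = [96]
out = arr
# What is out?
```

Trace:
`arr = [16, 20, 6, 12, 6]` → arr = [16, 20, 6, 12, 6]
`arr[1:3] = [96]` → arr = [16, 96, 12, 6]
`out = arr` → out = [16, 96, 12, 6]
So out = [16, 96, 12, 6]

Answer: [16, 96, 12, 6]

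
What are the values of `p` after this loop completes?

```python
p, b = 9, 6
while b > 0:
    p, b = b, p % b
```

GCD of 9 and 6
`p` takes the values: 9 → 6 → 3

Answer: 3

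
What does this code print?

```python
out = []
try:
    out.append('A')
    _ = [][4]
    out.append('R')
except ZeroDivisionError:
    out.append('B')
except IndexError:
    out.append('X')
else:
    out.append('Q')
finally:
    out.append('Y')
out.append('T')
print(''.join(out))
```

Execution trace: 'A' (try body) → 'X' (except IndexError) → 'Y' (finally) → 'T' (after the try/except). Output: AXYT

Answer: AXYT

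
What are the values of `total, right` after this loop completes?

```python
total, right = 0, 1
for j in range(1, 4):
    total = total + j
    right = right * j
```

Sum and factorial of 1 to 3
`total, right` takes the values: (0, 1) → (1, 1) → (3, 1) → (3, 2) → (6, 2) → (6, 6)

Answer: 6, 6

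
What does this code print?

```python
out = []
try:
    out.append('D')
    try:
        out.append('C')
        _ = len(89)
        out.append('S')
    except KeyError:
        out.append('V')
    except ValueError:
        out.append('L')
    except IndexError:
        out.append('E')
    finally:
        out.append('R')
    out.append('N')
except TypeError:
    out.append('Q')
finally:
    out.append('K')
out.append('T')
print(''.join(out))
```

Execution trace: 'D' (try body) → 'C' (inner try body) → 'R' (inner finally) → 'Q' (except TypeError) → 'K' (finally) → 'T' (after the try/except). Output: DCRQKT

Answer: DCRQKT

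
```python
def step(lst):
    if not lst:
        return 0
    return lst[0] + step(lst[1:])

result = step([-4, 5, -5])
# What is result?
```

(-4) + 5 + (-5) + 0 = -4

Answer: -4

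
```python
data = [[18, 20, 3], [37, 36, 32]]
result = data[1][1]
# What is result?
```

Trace:
`data = [[18, 20, 3], [37, 36, 32]]` → data = [[18, 20, 3], [37, 36, 32]]
`result = data[1][1]` → result = 36
So result = 36

Answer: 36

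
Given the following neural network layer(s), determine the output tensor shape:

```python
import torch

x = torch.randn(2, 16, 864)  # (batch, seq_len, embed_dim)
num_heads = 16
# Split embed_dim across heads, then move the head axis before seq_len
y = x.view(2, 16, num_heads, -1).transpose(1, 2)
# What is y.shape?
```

Input: (2, 16, 864) -> head_dim = 864 // 16 = 54; after view: (2, 16, 16, 54) -> after transpose(1, 2): (2, 16, 16, 54) -> Output: (2, 16, 16, 54)

Answer: (2, 16, 16, 54)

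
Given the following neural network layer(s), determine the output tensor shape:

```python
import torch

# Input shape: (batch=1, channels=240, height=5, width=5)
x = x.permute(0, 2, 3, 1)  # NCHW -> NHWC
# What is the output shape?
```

Input: (1, 240, 5, 5) -> Output: (1, 5, 5, 240)

Answer: (1, 5, 5, 240)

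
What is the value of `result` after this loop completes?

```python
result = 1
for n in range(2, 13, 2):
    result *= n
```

Product of even numbers 2 to 12
`result` takes the values: 1 → 2 → 8 → 48 → 384 → 3840 → 46080

Answer: 46080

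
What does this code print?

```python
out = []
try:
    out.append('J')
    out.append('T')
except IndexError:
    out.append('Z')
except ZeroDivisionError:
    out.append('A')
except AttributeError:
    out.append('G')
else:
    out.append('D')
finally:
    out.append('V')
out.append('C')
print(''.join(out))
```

Execution trace: 'J' (try body) → 'T' (try body, no exception) → 'D' (else) → 'V' (finally) → 'C' (after the try/except). Output: JTDVC

Answer: JTDVC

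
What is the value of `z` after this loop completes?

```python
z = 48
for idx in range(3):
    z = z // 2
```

Halve 3 times: 48 // 2^3 = 6
`z` takes the values: 48 → 24 → 12 → 6

Answer: 6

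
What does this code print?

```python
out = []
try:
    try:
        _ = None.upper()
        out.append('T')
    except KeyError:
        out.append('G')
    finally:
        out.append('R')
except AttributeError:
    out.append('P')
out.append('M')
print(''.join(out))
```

Execution trace: 'R' (inner finally) → 'P' (outer except AttributeError) → 'M' (after the try/except). Output: RPM

Answer: RPM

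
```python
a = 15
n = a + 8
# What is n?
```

Trace:
`a = 15` → a = 15
`n = a + 8` → n = 23
So n = 23

Answer: 23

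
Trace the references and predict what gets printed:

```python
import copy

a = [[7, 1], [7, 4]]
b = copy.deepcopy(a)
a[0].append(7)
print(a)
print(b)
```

Key concept: deep copy is fully independent.
Step by step:
`a = [[7, 1], [7, 4]]` → a = [[7, 1], [7, 4]]
`b = copy.deepcopy(a)` → b = [[7, 1], [7, 4]]
`a[0].append(7)` → a = [[7, 1, 7], [7, 4]]
`print(a)` → prints [[7, 1, 7], [7, 4]]
`print(b)` → prints [[7, 1], [7, 4]]

Answer:
[[7, 1, 7], [7, 4]]
[[7, 1], [7, 4]]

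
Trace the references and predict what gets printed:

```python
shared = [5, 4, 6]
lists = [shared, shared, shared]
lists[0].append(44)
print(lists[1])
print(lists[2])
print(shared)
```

Key concept: list of same reference.
Step by step:
`shared = [5, 4, 6]` → shared = [5, 4, 6]
`lists = [shared, shared, shared]` → lists = [[5, 4, 6], [5, 4, 6], [5, 4, 6]]
`lists[0].append(44)` → shared = [5, 4, 6, 44]; lists = [[5, 4, 6, 44], [5, 4, 6, 44], [5, 4, 6, 44]]
`print(lists[1])` → prints [5, 4, 6, 44]
`print(lists[2])` → prints [5, 4, 6, 44]
`print(shared)` → prints [5, 4, 6, 44]

Answer:
[5, 4, 6, 44]
[5, 4, 6, 44]
[5, 4, 6, 44]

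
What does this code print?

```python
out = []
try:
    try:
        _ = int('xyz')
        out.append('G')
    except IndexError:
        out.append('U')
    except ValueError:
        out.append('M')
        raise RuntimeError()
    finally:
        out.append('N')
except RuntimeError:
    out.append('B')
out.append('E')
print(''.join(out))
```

Execution trace: 'M' (inner except ValueError) → 'N' (inner finally) → 'B' (outer except RuntimeError) → 'E' (after the try/except). Output: MNBE

Answer: MNBE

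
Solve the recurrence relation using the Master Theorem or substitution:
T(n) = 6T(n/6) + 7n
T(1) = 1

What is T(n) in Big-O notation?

By Master Theorem: a=6, b=6, f(n)=7n. Since log_6(6) = 1 and f(n) = Θ(n^1), Case 2 applies. T(n) = O(n log n).

Answer: O(n log n)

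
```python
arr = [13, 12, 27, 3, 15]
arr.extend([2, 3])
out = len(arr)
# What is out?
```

Trace:
`arr = [13, 12, 27, 3, 15]` → arr = [13, 12, 27, 3, 15]
`arr.extend([2, 3])` → arr = [13, 12, 27, 3, 15, 2, 3]
`out = len(arr)` → out = 7
So out = 7

Answer: 7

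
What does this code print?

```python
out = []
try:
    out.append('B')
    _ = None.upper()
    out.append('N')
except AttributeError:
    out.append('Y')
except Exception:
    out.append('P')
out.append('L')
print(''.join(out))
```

Execution trace: 'B' (try body) → 'Y' (except AttributeError) → 'L' (after the try/except). Output: BYL

Answer: BYL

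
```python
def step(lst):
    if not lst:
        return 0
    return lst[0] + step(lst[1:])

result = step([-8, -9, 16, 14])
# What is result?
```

(-8) + (-9) + 16 + 14 + 0 = 13

Answer: 13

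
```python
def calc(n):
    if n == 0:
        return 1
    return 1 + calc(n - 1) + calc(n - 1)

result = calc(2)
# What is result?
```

calc(n) = 1 + 2·calc(n-1), calc(0)=1. Closed form: (1+1)·2^2 - 1 = 7.

Answer: 7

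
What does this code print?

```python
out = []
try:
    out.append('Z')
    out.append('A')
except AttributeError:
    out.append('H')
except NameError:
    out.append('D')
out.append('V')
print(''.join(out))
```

Execution trace: 'Z' (try body) → 'A' (try body, no exception) → 'V' (after the try/except). Output: ZAV

Answer: ZAV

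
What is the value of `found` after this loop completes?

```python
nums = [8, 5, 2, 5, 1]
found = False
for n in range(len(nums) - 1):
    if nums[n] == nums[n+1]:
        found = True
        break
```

Check consecutive duplicates in [8, 5, 2, 5, 1]
`found` takes the values: False

Answer: False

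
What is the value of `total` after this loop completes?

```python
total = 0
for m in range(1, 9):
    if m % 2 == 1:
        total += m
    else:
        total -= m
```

Add odd, subtract even
`total` takes the values: 0 → 1 → -1 → 2 → -2 → 3 → -3 → 4 → -4

Answer: -4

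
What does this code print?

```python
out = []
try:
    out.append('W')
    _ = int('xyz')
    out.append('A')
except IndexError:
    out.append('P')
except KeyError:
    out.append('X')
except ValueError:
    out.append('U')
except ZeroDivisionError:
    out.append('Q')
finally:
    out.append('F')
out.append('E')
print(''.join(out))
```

Execution trace: 'W' (try body) → 'U' (except ValueError) → 'F' (finally) → 'E' (after the try/except). Output: WUFE

Answer: WUFE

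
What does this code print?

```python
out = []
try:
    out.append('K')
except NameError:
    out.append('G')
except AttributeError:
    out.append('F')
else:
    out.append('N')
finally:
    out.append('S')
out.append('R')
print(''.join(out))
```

Execution trace: 'K' (try body, no exception) → 'N' (else) → 'S' (finally) → 'R' (after the try/except). Output: KNSR

Answer: KNSR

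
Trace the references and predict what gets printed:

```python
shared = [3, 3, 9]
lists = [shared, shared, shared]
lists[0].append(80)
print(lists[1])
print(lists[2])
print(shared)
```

Key concept: list of same reference.
Step by step:
`shared = [3, 3, 9]` → shared = [3, 3, 9]
`lists = [shared, shared, shared]` → lists = [[3, 3, 9], [3, 3, 9], [3, 3, 9]]
`lists[0].append(80)` → shared = [3, 3, 9, 80]; lists = [[3, 3, 9, 80], [3, 3, 9, 80], [3, 3, 9, 80]]
`print(lists[1])` → prints [3, 3, 9, 80]
`print(lists[2])` → prints [3, 3, 9, 80]
`print(shared)` → prints [3, 3, 9, 80]

Answer:
[3, 3, 9, 80]
[3, 3, 9, 80]
[3, 3, 9, 80]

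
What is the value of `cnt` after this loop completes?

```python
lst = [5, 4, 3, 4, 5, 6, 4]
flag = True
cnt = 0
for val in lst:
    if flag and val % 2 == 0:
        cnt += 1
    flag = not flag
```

Count even values at even positions
`cnt` takes the values: 0 → 1

Answer: 1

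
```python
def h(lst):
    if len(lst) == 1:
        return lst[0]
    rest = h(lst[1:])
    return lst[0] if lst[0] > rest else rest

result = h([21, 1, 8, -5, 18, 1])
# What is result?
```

Recursive max over [21, 1, 8, -5, 18, 1] = 21

Answer: 21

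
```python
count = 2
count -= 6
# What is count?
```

Trace:
`count = 2` → count = 2
`count -= 6` → count = -4
So count = -4

Answer: -4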